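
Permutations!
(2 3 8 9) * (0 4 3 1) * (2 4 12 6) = (0 12 6 2 1)(3 8 9 4) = [12, 0, 1, 8, 3, 5, 2, 7, 9, 4, 10, 11, 6]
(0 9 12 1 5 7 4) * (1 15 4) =(0 9 12 15 4)(1 5 7) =[9, 5, 2, 3, 0, 7, 6, 1, 8, 12, 10, 11, 15, 13, 14, 4]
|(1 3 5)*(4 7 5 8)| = 6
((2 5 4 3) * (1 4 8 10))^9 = ((1 4 3 2 5 8 10))^9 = (1 3 5 10 4 2 8)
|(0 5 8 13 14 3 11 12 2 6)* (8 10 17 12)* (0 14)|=12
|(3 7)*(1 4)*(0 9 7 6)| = |(0 9 7 3 6)(1 4)| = 10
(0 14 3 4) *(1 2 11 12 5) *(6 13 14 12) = [12, 2, 11, 4, 0, 1, 13, 7, 8, 9, 10, 6, 5, 14, 3] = (0 12 5 1 2 11 6 13 14 3 4)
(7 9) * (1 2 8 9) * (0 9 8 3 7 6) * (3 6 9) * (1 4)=(9)(0 3 7 4 1 2 6)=[3, 2, 6, 7, 1, 5, 0, 4, 8, 9]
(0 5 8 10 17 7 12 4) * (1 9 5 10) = (0 10 17 7 12 4)(1 9 5 8) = [10, 9, 2, 3, 0, 8, 6, 12, 1, 5, 17, 11, 4, 13, 14, 15, 16, 7]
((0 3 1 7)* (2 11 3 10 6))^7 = ((0 10 6 2 11 3 1 7))^7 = (0 7 1 3 11 2 6 10)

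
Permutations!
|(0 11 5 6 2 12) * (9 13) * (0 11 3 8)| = |(0 3 8)(2 12 11 5 6)(9 13)| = 30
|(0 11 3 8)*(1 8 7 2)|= |(0 11 3 7 2 1 8)|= 7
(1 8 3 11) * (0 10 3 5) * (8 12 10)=[8, 12, 2, 11, 4, 0, 6, 7, 5, 9, 3, 1, 10]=(0 8 5)(1 12 10 3 11)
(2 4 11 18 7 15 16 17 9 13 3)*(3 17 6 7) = [0, 1, 4, 2, 11, 5, 7, 15, 8, 13, 10, 18, 12, 17, 14, 16, 6, 9, 3] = (2 4 11 18 3)(6 7 15 16)(9 13 17)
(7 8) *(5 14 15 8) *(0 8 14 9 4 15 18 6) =[8, 1, 2, 3, 15, 9, 0, 5, 7, 4, 10, 11, 12, 13, 18, 14, 16, 17, 6] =(0 8 7 5 9 4 15 14 18 6)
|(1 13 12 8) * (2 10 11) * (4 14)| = 12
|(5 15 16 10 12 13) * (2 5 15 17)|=15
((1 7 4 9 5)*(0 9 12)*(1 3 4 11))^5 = ((0 9 5 3 4 12)(1 7 11))^5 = (0 12 4 3 5 9)(1 11 7)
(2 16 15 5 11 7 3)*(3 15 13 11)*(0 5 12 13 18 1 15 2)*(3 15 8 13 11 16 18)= (0 5 15 12 11 7 2 18 1 8 13 16 3)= [5, 8, 18, 0, 4, 15, 6, 2, 13, 9, 10, 7, 11, 16, 14, 12, 3, 17, 1]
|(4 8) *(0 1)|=|(0 1)(4 8)|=2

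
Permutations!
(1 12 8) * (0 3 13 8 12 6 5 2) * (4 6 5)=(0 3 13 8 1 5 2)(4 6)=[3, 5, 0, 13, 6, 2, 4, 7, 1, 9, 10, 11, 12, 8]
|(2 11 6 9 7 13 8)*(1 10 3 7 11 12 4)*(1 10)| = 24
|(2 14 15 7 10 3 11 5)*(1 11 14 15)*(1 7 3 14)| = 6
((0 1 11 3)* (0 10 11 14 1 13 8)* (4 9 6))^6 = ((0 13 8)(1 14)(3 10 11)(4 9 6))^6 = (14)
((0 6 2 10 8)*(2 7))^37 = (0 6 7 2 10 8)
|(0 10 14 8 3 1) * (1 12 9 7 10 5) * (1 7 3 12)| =10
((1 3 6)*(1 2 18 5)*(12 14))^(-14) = ((1 3 6 2 18 5)(12 14))^(-14) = (1 18 6)(2 3 5)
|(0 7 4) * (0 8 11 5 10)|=|(0 7 4 8 11 5 10)|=7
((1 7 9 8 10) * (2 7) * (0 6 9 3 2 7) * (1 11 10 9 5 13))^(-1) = (0 2 3 7 1 13 5 6)(8 9)(10 11)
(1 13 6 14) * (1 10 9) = (1 13 6 14 10 9) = [0, 13, 2, 3, 4, 5, 14, 7, 8, 1, 9, 11, 12, 6, 10]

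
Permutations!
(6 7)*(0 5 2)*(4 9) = (0 5 2)(4 9)(6 7) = [5, 1, 0, 3, 9, 2, 7, 6, 8, 4]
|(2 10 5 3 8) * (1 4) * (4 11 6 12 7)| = 30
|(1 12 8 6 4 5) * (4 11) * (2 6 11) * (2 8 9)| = |(1 12 9 2 6 8 11 4 5)| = 9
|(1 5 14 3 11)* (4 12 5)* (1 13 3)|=|(1 4 12 5 14)(3 11 13)|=15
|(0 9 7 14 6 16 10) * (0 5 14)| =|(0 9 7)(5 14 6 16 10)| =15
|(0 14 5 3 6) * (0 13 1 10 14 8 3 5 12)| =9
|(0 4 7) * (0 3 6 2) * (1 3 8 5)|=|(0 4 7 8 5 1 3 6 2)|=9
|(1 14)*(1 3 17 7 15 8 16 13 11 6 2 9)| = |(1 14 3 17 7 15 8 16 13 11 6 2 9)| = 13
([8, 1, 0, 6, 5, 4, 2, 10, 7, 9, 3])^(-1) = (0 2 6 3 10 7 8)(4 5)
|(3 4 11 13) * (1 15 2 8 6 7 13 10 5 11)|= 9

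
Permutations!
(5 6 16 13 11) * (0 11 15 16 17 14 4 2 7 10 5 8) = (0 11 8)(2 7 10 5 6 17 14 4)(13 15 16) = [11, 1, 7, 3, 2, 6, 17, 10, 0, 9, 5, 8, 12, 15, 4, 16, 13, 14]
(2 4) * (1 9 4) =[0, 9, 1, 3, 2, 5, 6, 7, 8, 4] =(1 9 4 2)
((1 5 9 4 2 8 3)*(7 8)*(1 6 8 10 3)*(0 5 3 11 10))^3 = ((0 5 9 4 2 7)(1 3 6 8)(10 11))^3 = (0 4)(1 8 6 3)(2 5)(7 9)(10 11)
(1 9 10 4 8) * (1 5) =(1 9 10 4 8 5) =[0, 9, 2, 3, 8, 1, 6, 7, 5, 10, 4]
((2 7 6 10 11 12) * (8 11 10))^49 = (2 7 6 8 11 12)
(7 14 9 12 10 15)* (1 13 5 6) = [0, 13, 2, 3, 4, 6, 1, 14, 8, 12, 15, 11, 10, 5, 9, 7] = (1 13 5 6)(7 14 9 12 10 15)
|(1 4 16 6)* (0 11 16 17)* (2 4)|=|(0 11 16 6 1 2 4 17)|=8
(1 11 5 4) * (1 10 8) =[0, 11, 2, 3, 10, 4, 6, 7, 1, 9, 8, 5] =(1 11 5 4 10 8)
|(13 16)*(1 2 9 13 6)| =6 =|(1 2 9 13 16 6)|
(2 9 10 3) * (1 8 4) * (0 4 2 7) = (0 4 1 8 2 9 10 3 7) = [4, 8, 9, 7, 1, 5, 6, 0, 2, 10, 3]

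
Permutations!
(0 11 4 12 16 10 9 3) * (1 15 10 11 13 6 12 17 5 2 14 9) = (0 13 6 12 16 11 4 17 5 2 14 9 3)(1 15 10) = [13, 15, 14, 0, 17, 2, 12, 7, 8, 3, 1, 4, 16, 6, 9, 10, 11, 5]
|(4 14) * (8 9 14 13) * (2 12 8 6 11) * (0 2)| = 10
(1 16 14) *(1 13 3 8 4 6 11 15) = (1 16 14 13 3 8 4 6 11 15) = [0, 16, 2, 8, 6, 5, 11, 7, 4, 9, 10, 15, 12, 3, 13, 1, 14]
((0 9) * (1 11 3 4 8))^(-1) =(0 9)(1 8 4 3 11)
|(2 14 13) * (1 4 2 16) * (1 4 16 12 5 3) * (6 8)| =|(1 16 4 2 14 13 12 5 3)(6 8)| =18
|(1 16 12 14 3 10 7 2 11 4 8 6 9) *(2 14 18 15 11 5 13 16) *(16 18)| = 44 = |(1 2 5 13 18 15 11 4 8 6 9)(3 10 7 14)(12 16)|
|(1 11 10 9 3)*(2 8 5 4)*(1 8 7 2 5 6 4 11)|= 8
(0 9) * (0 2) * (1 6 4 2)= [9, 6, 0, 3, 2, 5, 4, 7, 8, 1]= (0 9 1 6 4 2)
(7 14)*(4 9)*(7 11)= [0, 1, 2, 3, 9, 5, 6, 14, 8, 4, 10, 7, 12, 13, 11]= (4 9)(7 14 11)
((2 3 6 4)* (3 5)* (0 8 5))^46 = (0 6 8 4 5 2 3)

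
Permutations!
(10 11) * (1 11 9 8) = (1 11 10 9 8) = [0, 11, 2, 3, 4, 5, 6, 7, 1, 8, 9, 10]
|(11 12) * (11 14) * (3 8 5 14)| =6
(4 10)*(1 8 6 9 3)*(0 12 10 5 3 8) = (0 12 10 4 5 3 1)(6 9 8) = [12, 0, 2, 1, 5, 3, 9, 7, 6, 8, 4, 11, 10]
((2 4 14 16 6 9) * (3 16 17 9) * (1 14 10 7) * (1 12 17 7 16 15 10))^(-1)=((1 14 7 12 17 9 2 4)(3 15 10 16 6))^(-1)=(1 4 2 9 17 12 7 14)(3 6 16 10 15)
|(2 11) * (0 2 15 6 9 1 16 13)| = 9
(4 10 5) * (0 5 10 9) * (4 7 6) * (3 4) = (10)(0 5 7 6 3 4 9) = [5, 1, 2, 4, 9, 7, 3, 6, 8, 0, 10]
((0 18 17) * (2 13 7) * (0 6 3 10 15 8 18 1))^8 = (2 7 13)(3 10 15 8 18 17 6)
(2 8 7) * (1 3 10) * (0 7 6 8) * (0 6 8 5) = (0 7 2 6 5)(1 3 10) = [7, 3, 6, 10, 4, 0, 5, 2, 8, 9, 1]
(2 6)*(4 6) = (2 4 6) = [0, 1, 4, 3, 6, 5, 2]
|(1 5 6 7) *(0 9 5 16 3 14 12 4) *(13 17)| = 22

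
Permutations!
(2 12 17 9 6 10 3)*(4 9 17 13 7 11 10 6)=(17)(2 12 13 7 11 10 3)(4 9)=[0, 1, 12, 2, 9, 5, 6, 11, 8, 4, 3, 10, 13, 7, 14, 15, 16, 17]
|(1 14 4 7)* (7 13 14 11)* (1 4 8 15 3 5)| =10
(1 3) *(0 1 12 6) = [1, 3, 2, 12, 4, 5, 0, 7, 8, 9, 10, 11, 6] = (0 1 3 12 6)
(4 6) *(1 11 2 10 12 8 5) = [0, 11, 10, 3, 6, 1, 4, 7, 5, 9, 12, 2, 8] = (1 11 2 10 12 8 5)(4 6)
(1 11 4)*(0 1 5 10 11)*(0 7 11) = (0 1 7 11 4 5 10) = [1, 7, 2, 3, 5, 10, 6, 11, 8, 9, 0, 4]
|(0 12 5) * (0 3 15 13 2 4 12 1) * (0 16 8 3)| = 11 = |(0 1 16 8 3 15 13 2 4 12 5)|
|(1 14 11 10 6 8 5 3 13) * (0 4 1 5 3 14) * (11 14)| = |(14)(0 4 1)(3 13 5 11 10 6 8)| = 21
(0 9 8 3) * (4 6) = (0 9 8 3)(4 6) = [9, 1, 2, 0, 6, 5, 4, 7, 3, 8]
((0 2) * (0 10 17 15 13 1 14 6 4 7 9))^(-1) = (0 9 7 4 6 14 1 13 15 17 10 2)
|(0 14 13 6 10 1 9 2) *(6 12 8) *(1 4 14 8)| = |(0 8 6 10 4 14 13 12 1 9 2)| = 11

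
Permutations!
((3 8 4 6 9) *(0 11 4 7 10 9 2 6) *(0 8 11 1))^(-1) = (0 1)(2 6)(3 9 10 7 8 4 11)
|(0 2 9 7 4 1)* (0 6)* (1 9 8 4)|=8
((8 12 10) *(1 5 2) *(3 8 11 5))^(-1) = (1 2 5 11 10 12 8 3) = ((1 3 8 12 10 11 5 2))^(-1)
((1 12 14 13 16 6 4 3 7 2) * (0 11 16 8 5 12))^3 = (0 6 7)(1 16 3)(2 11 4)(5 13 12 8 14)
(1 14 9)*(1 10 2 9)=[0, 14, 9, 3, 4, 5, 6, 7, 8, 10, 2, 11, 12, 13, 1]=(1 14)(2 9 10)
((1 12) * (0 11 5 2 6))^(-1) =((0 11 5 2 6)(1 12))^(-1) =(0 6 2 5 11)(1 12)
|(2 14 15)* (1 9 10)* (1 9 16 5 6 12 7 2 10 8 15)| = |(1 16 5 6 12 7 2 14)(8 15 10 9)| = 8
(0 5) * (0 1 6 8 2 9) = [5, 6, 9, 3, 4, 1, 8, 7, 2, 0] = (0 5 1 6 8 2 9)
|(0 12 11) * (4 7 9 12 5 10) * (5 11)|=6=|(0 11)(4 7 9 12 5 10)|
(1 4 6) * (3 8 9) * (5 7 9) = (1 4 6)(3 8 5 7 9) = [0, 4, 2, 8, 6, 7, 1, 9, 5, 3]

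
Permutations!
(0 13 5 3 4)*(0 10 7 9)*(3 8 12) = (0 13 5 8 12 3 4 10 7 9) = [13, 1, 2, 4, 10, 8, 6, 9, 12, 0, 7, 11, 3, 5]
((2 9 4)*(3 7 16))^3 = (16)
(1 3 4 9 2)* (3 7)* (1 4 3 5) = [0, 7, 4, 3, 9, 1, 6, 5, 8, 2] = (1 7 5)(2 4 9)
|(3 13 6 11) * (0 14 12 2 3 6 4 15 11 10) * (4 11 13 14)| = |(0 4 15 13 11 6 10)(2 3 14 12)| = 28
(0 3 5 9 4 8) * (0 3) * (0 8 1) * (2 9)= (0 8 3 5 2 9 4 1)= [8, 0, 9, 5, 1, 2, 6, 7, 3, 4]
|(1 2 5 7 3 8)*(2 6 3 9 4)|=|(1 6 3 8)(2 5 7 9 4)|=20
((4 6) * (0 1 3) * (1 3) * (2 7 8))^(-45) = ((0 3)(2 7 8)(4 6))^(-45) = (8)(0 3)(4 6)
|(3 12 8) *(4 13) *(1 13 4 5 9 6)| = |(1 13 5 9 6)(3 12 8)| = 15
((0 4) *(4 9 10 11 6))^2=((0 9 10 11 6 4))^2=(0 10 6)(4 9 11)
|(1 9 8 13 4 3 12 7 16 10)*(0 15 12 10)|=|(0 15 12 7 16)(1 9 8 13 4 3 10)|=35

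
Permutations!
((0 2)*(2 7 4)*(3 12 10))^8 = (3 10 12)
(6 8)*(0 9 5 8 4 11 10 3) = (0 9 5 8 6 4 11 10 3) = [9, 1, 2, 0, 11, 8, 4, 7, 6, 5, 3, 10]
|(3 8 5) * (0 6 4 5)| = 6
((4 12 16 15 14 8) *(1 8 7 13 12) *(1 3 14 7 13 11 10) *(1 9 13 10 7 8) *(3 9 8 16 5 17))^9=(3 17 5 12 13 9 4 8 10 14)(7 11)(15 16)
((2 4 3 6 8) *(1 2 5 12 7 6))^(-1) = (1 3 4 2)(5 8 6 7 12)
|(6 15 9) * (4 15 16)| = 5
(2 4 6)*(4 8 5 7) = (2 8 5 7 4 6) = [0, 1, 8, 3, 6, 7, 2, 4, 5]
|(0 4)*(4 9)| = 3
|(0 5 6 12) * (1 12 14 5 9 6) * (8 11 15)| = 21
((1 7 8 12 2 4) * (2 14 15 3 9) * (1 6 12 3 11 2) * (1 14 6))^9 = ((1 7 8 3 9 14 15 11 2 4)(6 12))^9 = (1 4 2 11 15 14 9 3 8 7)(6 12)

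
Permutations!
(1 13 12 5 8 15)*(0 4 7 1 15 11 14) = [4, 13, 2, 3, 7, 8, 6, 1, 11, 9, 10, 14, 5, 12, 0, 15] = (15)(0 4 7 1 13 12 5 8 11 14)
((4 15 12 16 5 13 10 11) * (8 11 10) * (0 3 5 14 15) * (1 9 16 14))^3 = (16)(0 13 4 5 11 3 8)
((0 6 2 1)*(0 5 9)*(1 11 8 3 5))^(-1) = (0 9 5 3 8 11 2 6)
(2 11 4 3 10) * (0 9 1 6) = (0 9 1 6)(2 11 4 3 10) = [9, 6, 11, 10, 3, 5, 0, 7, 8, 1, 2, 4]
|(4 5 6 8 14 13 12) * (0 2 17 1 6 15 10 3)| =|(0 2 17 1 6 8 14 13 12 4 5 15 10 3)| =14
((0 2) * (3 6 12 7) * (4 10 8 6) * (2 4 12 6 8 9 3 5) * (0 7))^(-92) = (0 3 10)(2 7 5)(4 12 9)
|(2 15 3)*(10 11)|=|(2 15 3)(10 11)|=6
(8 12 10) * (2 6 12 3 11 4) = (2 6 12 10 8 3 11 4) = [0, 1, 6, 11, 2, 5, 12, 7, 3, 9, 8, 4, 10]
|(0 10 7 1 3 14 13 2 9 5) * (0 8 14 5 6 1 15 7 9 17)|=|(0 10 9 6 1 3 5 8 14 13 2 17)(7 15)|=12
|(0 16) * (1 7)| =2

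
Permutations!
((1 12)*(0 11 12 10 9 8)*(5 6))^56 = (12)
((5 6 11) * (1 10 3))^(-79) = ((1 10 3)(5 6 11))^(-79) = (1 3 10)(5 11 6)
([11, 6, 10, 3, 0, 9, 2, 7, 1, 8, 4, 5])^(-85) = (0 1)(2 5)(4 8)(6 11)(9 10)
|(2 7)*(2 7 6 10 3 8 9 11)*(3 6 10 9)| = |(2 10 6 9 11)(3 8)| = 10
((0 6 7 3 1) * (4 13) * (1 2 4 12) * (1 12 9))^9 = (13)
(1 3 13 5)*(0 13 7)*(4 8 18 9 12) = (0 13 5 1 3 7)(4 8 18 9 12) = [13, 3, 2, 7, 8, 1, 6, 0, 18, 12, 10, 11, 4, 5, 14, 15, 16, 17, 9]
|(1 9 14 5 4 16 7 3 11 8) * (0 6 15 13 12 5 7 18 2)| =|(0 6 15 13 12 5 4 16 18 2)(1 9 14 7 3 11 8)| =70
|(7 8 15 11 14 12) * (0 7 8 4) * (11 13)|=6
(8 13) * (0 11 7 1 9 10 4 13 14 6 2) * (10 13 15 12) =[11, 9, 0, 3, 15, 5, 2, 1, 14, 13, 4, 7, 10, 8, 6, 12] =(0 11 7 1 9 13 8 14 6 2)(4 15 12 10)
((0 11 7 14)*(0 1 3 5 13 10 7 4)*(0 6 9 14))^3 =((0 11 4 6 9 14 1 3 5 13 10 7))^3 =(0 6 1 13)(3 10 11 9)(4 14 5 7)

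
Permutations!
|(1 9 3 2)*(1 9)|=3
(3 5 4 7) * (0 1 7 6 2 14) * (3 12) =(0 1 7 12 3 5 4 6 2 14) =[1, 7, 14, 5, 6, 4, 2, 12, 8, 9, 10, 11, 3, 13, 0]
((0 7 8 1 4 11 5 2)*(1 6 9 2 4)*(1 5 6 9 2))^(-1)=((0 7 8 9 1 5 4 11 6 2))^(-1)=(0 2 6 11 4 5 1 9 8 7)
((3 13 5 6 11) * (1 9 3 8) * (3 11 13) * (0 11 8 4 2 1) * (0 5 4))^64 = (13)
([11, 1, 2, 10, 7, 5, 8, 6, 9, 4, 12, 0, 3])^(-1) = (0 11)(3 12 10)(4 9 8 6 7)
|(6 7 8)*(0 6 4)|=|(0 6 7 8 4)|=5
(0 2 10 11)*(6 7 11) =(0 2 10 6 7 11) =[2, 1, 10, 3, 4, 5, 7, 11, 8, 9, 6, 0]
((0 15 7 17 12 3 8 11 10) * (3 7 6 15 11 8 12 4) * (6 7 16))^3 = (3 6 17 12 15 4 16 7)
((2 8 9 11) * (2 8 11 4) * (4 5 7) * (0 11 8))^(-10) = (11)(2 9 7)(4 8 5)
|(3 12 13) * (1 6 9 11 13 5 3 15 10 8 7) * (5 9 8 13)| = 60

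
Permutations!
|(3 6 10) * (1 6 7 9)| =|(1 6 10 3 7 9)| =6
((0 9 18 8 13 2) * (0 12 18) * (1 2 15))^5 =((0 9)(1 2 12 18 8 13 15))^5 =(0 9)(1 13 18 2 15 8 12)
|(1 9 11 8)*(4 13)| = |(1 9 11 8)(4 13)| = 4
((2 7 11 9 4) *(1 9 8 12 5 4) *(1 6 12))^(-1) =(1 8 11 7 2 4 5 12 6 9)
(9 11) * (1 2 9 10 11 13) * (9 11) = (1 2 11 10 9 13) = [0, 2, 11, 3, 4, 5, 6, 7, 8, 13, 9, 10, 12, 1]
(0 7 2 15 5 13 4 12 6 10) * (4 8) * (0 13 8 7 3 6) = (0 3 6 10 13 7 2 15 5 8 4 12) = [3, 1, 15, 6, 12, 8, 10, 2, 4, 9, 13, 11, 0, 7, 14, 5]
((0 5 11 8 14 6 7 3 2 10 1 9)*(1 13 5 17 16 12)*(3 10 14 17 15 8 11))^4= (0 16)(1 8)(2 10)(3 7)(5 6)(9 17)(12 15)(13 14)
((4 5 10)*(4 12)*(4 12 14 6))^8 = ((4 5 10 14 6))^8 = (4 14 5 6 10)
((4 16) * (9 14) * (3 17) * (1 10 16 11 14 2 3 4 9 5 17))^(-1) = (1 3 2 9 16 10)(4 17 5 14 11) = ((1 10 16 9 2 3)(4 11 14 5 17))^(-1)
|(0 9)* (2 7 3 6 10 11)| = 6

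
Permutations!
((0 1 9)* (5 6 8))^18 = ((0 1 9)(5 6 8))^18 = (9)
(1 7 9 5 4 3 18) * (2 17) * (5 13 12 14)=(1 7 9 13 12 14 5 4 3 18)(2 17)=[0, 7, 17, 18, 3, 4, 6, 9, 8, 13, 10, 11, 14, 12, 5, 15, 16, 2, 1]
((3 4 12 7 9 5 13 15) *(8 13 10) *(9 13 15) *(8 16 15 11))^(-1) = ((3 4 12 7 13 9 5 10 16 15)(8 11))^(-1) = (3 15 16 10 5 9 13 7 12 4)(8 11)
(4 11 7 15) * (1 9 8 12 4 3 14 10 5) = (1 9 8 12 4 11 7 15 3 14 10 5) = [0, 9, 2, 14, 11, 1, 6, 15, 12, 8, 5, 7, 4, 13, 10, 3]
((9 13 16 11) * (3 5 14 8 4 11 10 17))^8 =(3 16 11 14 17 13 4 5 10 9 8)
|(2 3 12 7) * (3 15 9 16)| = |(2 15 9 16 3 12 7)| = 7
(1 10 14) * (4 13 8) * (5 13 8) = (1 10 14)(4 8)(5 13) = [0, 10, 2, 3, 8, 13, 6, 7, 4, 9, 14, 11, 12, 5, 1]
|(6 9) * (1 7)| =|(1 7)(6 9)| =2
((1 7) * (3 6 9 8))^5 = ((1 7)(3 6 9 8))^5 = (1 7)(3 6 9 8)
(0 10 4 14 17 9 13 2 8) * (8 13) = (0 10 4 14 17 9 8)(2 13) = [10, 1, 13, 3, 14, 5, 6, 7, 0, 8, 4, 11, 12, 2, 17, 15, 16, 9]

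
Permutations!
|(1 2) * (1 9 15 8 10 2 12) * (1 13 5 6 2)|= 10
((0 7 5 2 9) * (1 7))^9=((0 1 7 5 2 9))^9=(0 5)(1 2)(7 9)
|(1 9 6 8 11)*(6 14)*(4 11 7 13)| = 9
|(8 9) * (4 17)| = 2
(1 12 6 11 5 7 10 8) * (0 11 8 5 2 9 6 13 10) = (0 11 2 9 6 8 1 12 13 10 5 7) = [11, 12, 9, 3, 4, 7, 8, 0, 1, 6, 5, 2, 13, 10]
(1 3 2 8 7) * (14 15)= [0, 3, 8, 2, 4, 5, 6, 1, 7, 9, 10, 11, 12, 13, 15, 14]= (1 3 2 8 7)(14 15)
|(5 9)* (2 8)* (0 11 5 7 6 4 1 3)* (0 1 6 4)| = |(0 11 5 9 7 4 6)(1 3)(2 8)| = 14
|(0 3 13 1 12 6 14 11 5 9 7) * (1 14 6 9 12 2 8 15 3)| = 13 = |(0 1 2 8 15 3 13 14 11 5 12 9 7)|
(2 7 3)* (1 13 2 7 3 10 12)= (1 13 2 3 7 10 12)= [0, 13, 3, 7, 4, 5, 6, 10, 8, 9, 12, 11, 1, 2]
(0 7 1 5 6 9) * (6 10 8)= (0 7 1 5 10 8 6 9)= [7, 5, 2, 3, 4, 10, 9, 1, 6, 0, 8]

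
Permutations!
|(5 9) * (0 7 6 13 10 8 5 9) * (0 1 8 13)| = |(0 7 6)(1 8 5)(10 13)| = 6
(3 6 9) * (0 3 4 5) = (0 3 6 9 4 5) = [3, 1, 2, 6, 5, 0, 9, 7, 8, 4]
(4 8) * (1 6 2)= (1 6 2)(4 8)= [0, 6, 1, 3, 8, 5, 2, 7, 4]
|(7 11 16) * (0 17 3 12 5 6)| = |(0 17 3 12 5 6)(7 11 16)| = 6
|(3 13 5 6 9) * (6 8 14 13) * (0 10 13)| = 6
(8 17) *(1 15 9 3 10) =[0, 15, 2, 10, 4, 5, 6, 7, 17, 3, 1, 11, 12, 13, 14, 9, 16, 8] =(1 15 9 3 10)(8 17)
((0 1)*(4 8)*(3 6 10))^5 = ((0 1)(3 6 10)(4 8))^5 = (0 1)(3 10 6)(4 8)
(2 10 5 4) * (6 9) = (2 10 5 4)(6 9) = [0, 1, 10, 3, 2, 4, 9, 7, 8, 6, 5]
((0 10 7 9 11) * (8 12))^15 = (8 12)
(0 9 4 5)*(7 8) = (0 9 4 5)(7 8) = [9, 1, 2, 3, 5, 0, 6, 8, 7, 4]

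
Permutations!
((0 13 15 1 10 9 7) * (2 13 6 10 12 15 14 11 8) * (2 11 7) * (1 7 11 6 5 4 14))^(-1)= (0 7 15 12 1 13 2 9 10 6 8 11 14 4 5)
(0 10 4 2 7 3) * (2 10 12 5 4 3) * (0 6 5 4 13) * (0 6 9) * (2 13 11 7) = (0 12 4 10 3 9)(5 11 7 13 6) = [12, 1, 2, 9, 10, 11, 5, 13, 8, 0, 3, 7, 4, 6]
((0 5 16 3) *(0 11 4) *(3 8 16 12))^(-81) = (0 3)(4 12)(5 11)(8 16)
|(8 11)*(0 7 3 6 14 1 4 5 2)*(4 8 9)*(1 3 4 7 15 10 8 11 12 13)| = |(0 15 10 8 12 13 1 11 9 7 4 5 2)(3 6 14)| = 39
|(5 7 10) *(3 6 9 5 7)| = 4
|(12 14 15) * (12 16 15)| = |(12 14)(15 16)| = 2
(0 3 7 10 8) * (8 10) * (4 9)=(10)(0 3 7 8)(4 9)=[3, 1, 2, 7, 9, 5, 6, 8, 0, 4, 10]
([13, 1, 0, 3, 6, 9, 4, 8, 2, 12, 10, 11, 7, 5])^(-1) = (0 2 8 7 12 9 5 13)(4 6)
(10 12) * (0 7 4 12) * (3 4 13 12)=(0 7 13 12 10)(3 4)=[7, 1, 2, 4, 3, 5, 6, 13, 8, 9, 0, 11, 10, 12]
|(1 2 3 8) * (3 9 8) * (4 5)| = |(1 2 9 8)(4 5)| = 4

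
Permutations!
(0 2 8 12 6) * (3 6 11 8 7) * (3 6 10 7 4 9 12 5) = (0 2 4 9 12 11 8 5 3 10 7 6) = [2, 1, 4, 10, 9, 3, 0, 6, 5, 12, 7, 8, 11]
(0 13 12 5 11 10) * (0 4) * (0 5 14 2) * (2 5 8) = [13, 1, 0, 3, 8, 11, 6, 7, 2, 9, 4, 10, 14, 12, 5] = (0 13 12 14 5 11 10 4 8 2)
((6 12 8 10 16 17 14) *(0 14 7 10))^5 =(7 10 16 17)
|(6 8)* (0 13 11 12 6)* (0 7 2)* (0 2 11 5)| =|(0 13 5)(6 8 7 11 12)| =15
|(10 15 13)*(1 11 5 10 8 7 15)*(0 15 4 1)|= |(0 15 13 8 7 4 1 11 5 10)|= 10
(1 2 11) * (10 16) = (1 2 11)(10 16) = [0, 2, 11, 3, 4, 5, 6, 7, 8, 9, 16, 1, 12, 13, 14, 15, 10]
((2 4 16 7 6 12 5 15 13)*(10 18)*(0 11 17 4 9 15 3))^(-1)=(0 3 5 12 6 7 16 4 17 11)(2 13 15 9)(10 18)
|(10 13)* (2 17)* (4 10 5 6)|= |(2 17)(4 10 13 5 6)|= 10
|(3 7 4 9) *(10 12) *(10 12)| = 4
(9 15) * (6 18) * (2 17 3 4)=(2 17 3 4)(6 18)(9 15)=[0, 1, 17, 4, 2, 5, 18, 7, 8, 15, 10, 11, 12, 13, 14, 9, 16, 3, 6]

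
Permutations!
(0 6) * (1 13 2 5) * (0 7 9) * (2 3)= (0 6 7 9)(1 13 3 2 5)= [6, 13, 5, 2, 4, 1, 7, 9, 8, 0, 10, 11, 12, 3]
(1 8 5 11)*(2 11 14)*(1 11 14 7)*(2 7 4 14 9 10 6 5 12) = (1 8 12 2 9 10 6 5 4 14 7) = [0, 8, 9, 3, 14, 4, 5, 1, 12, 10, 6, 11, 2, 13, 7]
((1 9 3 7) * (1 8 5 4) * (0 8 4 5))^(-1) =(0 8)(1 4 7 3 9)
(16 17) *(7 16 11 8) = [0, 1, 2, 3, 4, 5, 6, 16, 7, 9, 10, 8, 12, 13, 14, 15, 17, 11] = (7 16 17 11 8)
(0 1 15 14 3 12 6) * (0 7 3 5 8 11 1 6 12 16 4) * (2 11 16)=[6, 15, 11, 2, 0, 8, 7, 3, 16, 9, 10, 1, 12, 13, 5, 14, 4]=(0 6 7 3 2 11 1 15 14 5 8 16 4)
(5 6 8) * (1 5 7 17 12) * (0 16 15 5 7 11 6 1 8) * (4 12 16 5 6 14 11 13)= (0 5 1 7 17 16 15 6)(4 12 8 13)(11 14)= [5, 7, 2, 3, 12, 1, 0, 17, 13, 9, 10, 14, 8, 4, 11, 6, 15, 16]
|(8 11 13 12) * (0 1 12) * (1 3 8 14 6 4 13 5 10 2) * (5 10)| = 12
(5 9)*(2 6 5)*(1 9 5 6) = (1 9 2) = [0, 9, 1, 3, 4, 5, 6, 7, 8, 2]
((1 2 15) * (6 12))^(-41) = (1 2 15)(6 12) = ((1 2 15)(6 12))^(-41)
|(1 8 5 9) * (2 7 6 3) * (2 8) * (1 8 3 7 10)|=|(1 2 10)(5 9 8)(6 7)|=6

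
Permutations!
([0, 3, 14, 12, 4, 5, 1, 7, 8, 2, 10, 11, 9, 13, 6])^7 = (14)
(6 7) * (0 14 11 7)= [14, 1, 2, 3, 4, 5, 0, 6, 8, 9, 10, 7, 12, 13, 11]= (0 14 11 7 6)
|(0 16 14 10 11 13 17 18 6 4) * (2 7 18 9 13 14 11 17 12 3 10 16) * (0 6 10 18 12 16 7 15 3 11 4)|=|(0 2 15 3 18 10 17 9 13 16 4 6)(7 12 11 14)|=12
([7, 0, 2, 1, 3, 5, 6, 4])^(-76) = (0 1 3 4 7)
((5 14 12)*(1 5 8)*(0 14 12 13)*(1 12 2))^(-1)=((0 14 13)(1 5 2)(8 12))^(-1)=(0 13 14)(1 2 5)(8 12)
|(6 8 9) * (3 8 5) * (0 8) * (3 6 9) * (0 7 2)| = |(9)(0 8 3 7 2)(5 6)| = 10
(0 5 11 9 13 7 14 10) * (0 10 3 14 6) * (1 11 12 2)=(0 5 12 2 1 11 9 13 7 6)(3 14)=[5, 11, 1, 14, 4, 12, 0, 6, 8, 13, 10, 9, 2, 7, 3]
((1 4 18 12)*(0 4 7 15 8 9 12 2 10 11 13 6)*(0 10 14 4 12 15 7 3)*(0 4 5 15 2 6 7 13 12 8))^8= ((0 8 9 2 14 5 15)(1 3 4 18 6 10 11 12)(7 13))^8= (18)(0 8 9 2 14 5 15)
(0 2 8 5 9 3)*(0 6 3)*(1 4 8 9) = (0 2 9)(1 4 8 5)(3 6) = [2, 4, 9, 6, 8, 1, 3, 7, 5, 0]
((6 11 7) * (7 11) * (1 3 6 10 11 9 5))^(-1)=(1 5 9 11 10 7 6 3)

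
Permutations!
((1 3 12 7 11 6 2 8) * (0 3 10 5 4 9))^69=(0 11 1 9 7 8 4 12 2 5 3 6 10)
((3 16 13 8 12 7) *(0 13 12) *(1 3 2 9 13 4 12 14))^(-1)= ((0 4 12 7 2 9 13 8)(1 3 16 14))^(-1)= (0 8 13 9 2 7 12 4)(1 14 16 3)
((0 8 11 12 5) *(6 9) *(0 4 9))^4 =((0 8 11 12 5 4 9 6))^4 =(0 5)(4 8)(6 12)(9 11)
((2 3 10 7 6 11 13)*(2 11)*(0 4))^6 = ((0 4)(2 3 10 7 6)(11 13))^6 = (13)(2 3 10 7 6)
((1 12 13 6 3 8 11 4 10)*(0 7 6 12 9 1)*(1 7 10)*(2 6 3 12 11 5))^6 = (1 2)(3 13)(4 5)(6 9)(7 12)(8 11)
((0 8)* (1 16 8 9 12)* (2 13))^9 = ((0 9 12 1 16 8)(2 13))^9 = (0 1)(2 13)(8 12)(9 16)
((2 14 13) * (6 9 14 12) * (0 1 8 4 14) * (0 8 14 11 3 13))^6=(14)(2 11 9)(3 8 12)(4 6 13)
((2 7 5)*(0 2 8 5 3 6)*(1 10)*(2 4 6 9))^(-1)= ((0 4 6)(1 10)(2 7 3 9)(5 8))^(-1)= (0 6 4)(1 10)(2 9 3 7)(5 8)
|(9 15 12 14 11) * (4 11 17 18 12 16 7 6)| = |(4 11 9 15 16 7 6)(12 14 17 18)| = 28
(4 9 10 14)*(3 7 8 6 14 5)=(3 7 8 6 14 4 9 10 5)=[0, 1, 2, 7, 9, 3, 14, 8, 6, 10, 5, 11, 12, 13, 4]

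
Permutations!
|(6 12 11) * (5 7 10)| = 3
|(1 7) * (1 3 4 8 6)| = |(1 7 3 4 8 6)| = 6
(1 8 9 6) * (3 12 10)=[0, 8, 2, 12, 4, 5, 1, 7, 9, 6, 3, 11, 10]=(1 8 9 6)(3 12 10)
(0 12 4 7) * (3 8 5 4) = [12, 1, 2, 8, 7, 4, 6, 0, 5, 9, 10, 11, 3] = (0 12 3 8 5 4 7)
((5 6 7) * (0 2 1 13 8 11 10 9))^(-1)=(0 9 10 11 8 13 1 2)(5 7 6)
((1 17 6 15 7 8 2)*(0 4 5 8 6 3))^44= (0 2)(1 4)(3 8)(5 17)(6 7 15)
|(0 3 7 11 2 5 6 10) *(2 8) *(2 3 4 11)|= 10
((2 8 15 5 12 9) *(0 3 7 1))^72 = ((0 3 7 1)(2 8 15 5 12 9))^72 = (15)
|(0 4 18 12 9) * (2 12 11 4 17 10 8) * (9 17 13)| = |(0 13 9)(2 12 17 10 8)(4 18 11)| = 15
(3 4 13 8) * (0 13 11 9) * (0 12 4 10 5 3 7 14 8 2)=[13, 1, 0, 10, 11, 3, 6, 14, 7, 12, 5, 9, 4, 2, 8]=(0 13 2)(3 10 5)(4 11 9 12)(7 14 8)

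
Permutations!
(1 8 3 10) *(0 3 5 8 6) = [3, 6, 2, 10, 4, 8, 0, 7, 5, 9, 1] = (0 3 10 1 6)(5 8)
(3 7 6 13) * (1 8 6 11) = [0, 8, 2, 7, 4, 5, 13, 11, 6, 9, 10, 1, 12, 3] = (1 8 6 13 3 7 11)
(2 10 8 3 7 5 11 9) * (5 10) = (2 5 11 9)(3 7 10 8) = [0, 1, 5, 7, 4, 11, 6, 10, 3, 2, 8, 9]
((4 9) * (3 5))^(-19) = (3 5)(4 9)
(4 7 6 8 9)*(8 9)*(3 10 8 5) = (3 10 8 5)(4 7 6 9) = [0, 1, 2, 10, 7, 3, 9, 6, 5, 4, 8]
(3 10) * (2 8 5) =(2 8 5)(3 10) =[0, 1, 8, 10, 4, 2, 6, 7, 5, 9, 3]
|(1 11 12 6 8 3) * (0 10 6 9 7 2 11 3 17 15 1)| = 40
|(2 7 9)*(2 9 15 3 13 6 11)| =7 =|(2 7 15 3 13 6 11)|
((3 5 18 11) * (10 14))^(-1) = (3 11 18 5)(10 14)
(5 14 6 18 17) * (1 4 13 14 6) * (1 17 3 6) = [0, 4, 2, 6, 13, 1, 18, 7, 8, 9, 10, 11, 12, 14, 17, 15, 16, 5, 3] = (1 4 13 14 17 5)(3 6 18)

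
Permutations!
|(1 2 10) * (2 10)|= 2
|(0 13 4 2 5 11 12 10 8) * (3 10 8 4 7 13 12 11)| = |(0 12 8)(2 5 3 10 4)(7 13)| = 30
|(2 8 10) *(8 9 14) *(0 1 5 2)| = |(0 1 5 2 9 14 8 10)| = 8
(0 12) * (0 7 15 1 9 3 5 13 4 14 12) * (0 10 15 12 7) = (0 10 15 1 9 3 5 13 4 14 7 12) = [10, 9, 2, 5, 14, 13, 6, 12, 8, 3, 15, 11, 0, 4, 7, 1]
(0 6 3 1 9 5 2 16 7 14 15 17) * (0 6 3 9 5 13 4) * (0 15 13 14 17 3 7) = (0 7 17 6 9 14 13 4 15 3 1 5 2 16) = [7, 5, 16, 1, 15, 2, 9, 17, 8, 14, 10, 11, 12, 4, 13, 3, 0, 6]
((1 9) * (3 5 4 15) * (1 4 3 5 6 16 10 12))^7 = (1 16 5 9 10 3 4 12 6 15)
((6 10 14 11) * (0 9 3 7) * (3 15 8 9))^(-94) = (0 7 3)(6 14)(8 15 9)(10 11)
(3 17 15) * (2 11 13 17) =(2 11 13 17 15 3) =[0, 1, 11, 2, 4, 5, 6, 7, 8, 9, 10, 13, 12, 17, 14, 3, 16, 15]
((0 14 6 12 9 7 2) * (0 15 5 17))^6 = (0 2 6 5 9)(7 14 15 12 17)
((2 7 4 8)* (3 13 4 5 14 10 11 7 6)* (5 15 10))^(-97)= (2 8 4 13 3 6)(5 14)(7 11 10 15)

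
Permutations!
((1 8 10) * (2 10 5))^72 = (1 5 10 8 2)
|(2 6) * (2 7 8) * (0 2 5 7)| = 3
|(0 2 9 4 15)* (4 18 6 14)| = |(0 2 9 18 6 14 4 15)| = 8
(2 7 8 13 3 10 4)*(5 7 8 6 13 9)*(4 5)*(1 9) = [0, 9, 8, 10, 2, 7, 13, 6, 1, 4, 5, 11, 12, 3] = (1 9 4 2 8)(3 10 5 7 6 13)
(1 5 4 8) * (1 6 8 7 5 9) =(1 9)(4 7 5)(6 8) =[0, 9, 2, 3, 7, 4, 8, 5, 6, 1]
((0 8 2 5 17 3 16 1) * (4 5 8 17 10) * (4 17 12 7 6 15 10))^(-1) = (0 1 16 3 17 10 15 6 7 12)(2 8)(4 5)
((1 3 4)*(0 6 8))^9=(8)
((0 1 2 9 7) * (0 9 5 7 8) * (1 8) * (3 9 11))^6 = ((0 8)(1 2 5 7 11 3 9))^6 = (1 9 3 11 7 5 2)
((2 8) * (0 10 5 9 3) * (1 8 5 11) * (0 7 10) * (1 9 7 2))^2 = (2 7 11 3 5 10 9)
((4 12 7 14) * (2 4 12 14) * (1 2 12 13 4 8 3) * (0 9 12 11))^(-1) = ((0 9 12 7 11)(1 2 8 3)(4 14 13))^(-1) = (0 11 7 12 9)(1 3 8 2)(4 13 14)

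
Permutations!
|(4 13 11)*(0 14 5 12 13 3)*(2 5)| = |(0 14 2 5 12 13 11 4 3)| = 9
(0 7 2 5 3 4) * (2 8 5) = (0 7 8 5 3 4) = [7, 1, 2, 4, 0, 3, 6, 8, 5]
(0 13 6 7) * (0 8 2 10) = (0 13 6 7 8 2 10) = [13, 1, 10, 3, 4, 5, 7, 8, 2, 9, 0, 11, 12, 6]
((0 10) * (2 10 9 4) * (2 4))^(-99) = (0 9 2 10)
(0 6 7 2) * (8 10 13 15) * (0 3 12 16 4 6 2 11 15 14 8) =[2, 1, 3, 12, 6, 5, 7, 11, 10, 9, 13, 15, 16, 14, 8, 0, 4] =(0 2 3 12 16 4 6 7 11 15)(8 10 13 14)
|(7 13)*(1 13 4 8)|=5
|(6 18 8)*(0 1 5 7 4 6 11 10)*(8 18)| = 9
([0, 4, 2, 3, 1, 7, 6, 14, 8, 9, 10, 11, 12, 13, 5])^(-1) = (1 4)(5 14 7)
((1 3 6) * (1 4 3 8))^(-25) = ((1 8)(3 6 4))^(-25) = (1 8)(3 4 6)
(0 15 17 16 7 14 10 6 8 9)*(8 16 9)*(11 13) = (0 15 17 9)(6 16 7 14 10)(11 13) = [15, 1, 2, 3, 4, 5, 16, 14, 8, 0, 6, 13, 12, 11, 10, 17, 7, 9]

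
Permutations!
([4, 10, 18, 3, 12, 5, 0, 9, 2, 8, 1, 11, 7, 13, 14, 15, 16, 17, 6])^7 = [18, 10, 9, 3, 6, 5, 2, 4, 7, 12, 1, 11, 0, 13, 14, 15, 16, 17, 8]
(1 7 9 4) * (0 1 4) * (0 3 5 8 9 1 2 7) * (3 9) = [2, 0, 7, 5, 4, 8, 6, 1, 3, 9] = (9)(0 2 7 1)(3 5 8)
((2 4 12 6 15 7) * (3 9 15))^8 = (15)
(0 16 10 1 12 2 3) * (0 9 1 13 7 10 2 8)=(0 16 2 3 9 1 12 8)(7 10 13)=[16, 12, 3, 9, 4, 5, 6, 10, 0, 1, 13, 11, 8, 7, 14, 15, 2]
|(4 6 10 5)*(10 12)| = 5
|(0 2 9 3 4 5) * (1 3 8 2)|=|(0 1 3 4 5)(2 9 8)|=15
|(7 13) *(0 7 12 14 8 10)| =7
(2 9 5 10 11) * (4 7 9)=[0, 1, 4, 3, 7, 10, 6, 9, 8, 5, 11, 2]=(2 4 7 9 5 10 11)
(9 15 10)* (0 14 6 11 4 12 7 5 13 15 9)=(0 14 6 11 4 12 7 5 13 15 10)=[14, 1, 2, 3, 12, 13, 11, 5, 8, 9, 0, 4, 7, 15, 6, 10]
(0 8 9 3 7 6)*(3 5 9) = (0 8 3 7 6)(5 9) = [8, 1, 2, 7, 4, 9, 0, 6, 3, 5]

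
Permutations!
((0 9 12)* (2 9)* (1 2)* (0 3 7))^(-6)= (0 1 2 9 12 3 7)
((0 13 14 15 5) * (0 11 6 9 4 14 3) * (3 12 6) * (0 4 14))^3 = (0 6 15 3 13 9 5 4 12 14 11)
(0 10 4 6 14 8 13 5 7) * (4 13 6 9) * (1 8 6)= [10, 8, 2, 3, 9, 7, 14, 0, 1, 4, 13, 11, 12, 5, 6]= (0 10 13 5 7)(1 8)(4 9)(6 14)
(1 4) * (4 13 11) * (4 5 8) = (1 13 11 5 8 4) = [0, 13, 2, 3, 1, 8, 6, 7, 4, 9, 10, 5, 12, 11]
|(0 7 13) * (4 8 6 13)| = 6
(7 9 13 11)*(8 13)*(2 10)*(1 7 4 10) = (1 7 9 8 13 11 4 10 2) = [0, 7, 1, 3, 10, 5, 6, 9, 13, 8, 2, 4, 12, 11]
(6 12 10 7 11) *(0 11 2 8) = (0 11 6 12 10 7 2 8) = [11, 1, 8, 3, 4, 5, 12, 2, 0, 9, 7, 6, 10]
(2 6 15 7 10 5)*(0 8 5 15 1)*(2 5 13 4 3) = (0 8 13 4 3 2 6 1)(7 10 15) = [8, 0, 6, 2, 3, 5, 1, 10, 13, 9, 15, 11, 12, 4, 14, 7]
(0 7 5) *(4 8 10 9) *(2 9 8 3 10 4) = (0 7 5)(2 9)(3 10 8 4) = [7, 1, 9, 10, 3, 0, 6, 5, 4, 2, 8]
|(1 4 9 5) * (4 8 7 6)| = |(1 8 7 6 4 9 5)| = 7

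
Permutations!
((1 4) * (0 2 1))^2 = (0 1)(2 4) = ((0 2 1 4))^2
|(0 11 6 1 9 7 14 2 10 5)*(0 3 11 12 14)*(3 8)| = |(0 12 14 2 10 5 8 3 11 6 1 9 7)| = 13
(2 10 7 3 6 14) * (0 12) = [12, 1, 10, 6, 4, 5, 14, 3, 8, 9, 7, 11, 0, 13, 2] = (0 12)(2 10 7 3 6 14)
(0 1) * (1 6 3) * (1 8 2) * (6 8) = [8, 0, 1, 6, 4, 5, 3, 7, 2] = (0 8 2 1)(3 6)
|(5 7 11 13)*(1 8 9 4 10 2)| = |(1 8 9 4 10 2)(5 7 11 13)| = 12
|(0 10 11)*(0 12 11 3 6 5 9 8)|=|(0 10 3 6 5 9 8)(11 12)|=14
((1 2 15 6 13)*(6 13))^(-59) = (1 2 15 13)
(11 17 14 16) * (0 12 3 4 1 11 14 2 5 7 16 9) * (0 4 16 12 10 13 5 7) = (0 10 13 5)(1 11 17 2 7 12 3 16 14 9 4) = [10, 11, 7, 16, 1, 0, 6, 12, 8, 4, 13, 17, 3, 5, 9, 15, 14, 2]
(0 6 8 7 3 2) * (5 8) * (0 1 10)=(0 6 5 8 7 3 2 1 10)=[6, 10, 1, 2, 4, 8, 5, 3, 7, 9, 0]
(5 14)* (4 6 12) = (4 6 12)(5 14) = [0, 1, 2, 3, 6, 14, 12, 7, 8, 9, 10, 11, 4, 13, 5]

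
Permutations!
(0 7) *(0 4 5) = [7, 1, 2, 3, 5, 0, 6, 4] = (0 7 4 5)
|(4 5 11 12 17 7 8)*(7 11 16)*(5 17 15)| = 9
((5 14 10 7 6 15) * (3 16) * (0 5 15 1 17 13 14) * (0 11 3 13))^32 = ((0 5 11 3 16 13 14 10 7 6 1 17))^32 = (0 7 16)(1 14 11)(3 17 10)(5 6 13)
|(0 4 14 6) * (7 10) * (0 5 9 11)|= |(0 4 14 6 5 9 11)(7 10)|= 14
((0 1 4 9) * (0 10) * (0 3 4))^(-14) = (3 9)(4 10)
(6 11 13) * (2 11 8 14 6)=[0, 1, 11, 3, 4, 5, 8, 7, 14, 9, 10, 13, 12, 2, 6]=(2 11 13)(6 8 14)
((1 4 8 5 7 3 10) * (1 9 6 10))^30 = (10)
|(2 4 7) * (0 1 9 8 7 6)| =8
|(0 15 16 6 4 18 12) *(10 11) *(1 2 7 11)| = |(0 15 16 6 4 18 12)(1 2 7 11 10)| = 35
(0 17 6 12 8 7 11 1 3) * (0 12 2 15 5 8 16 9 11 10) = [17, 3, 15, 12, 4, 8, 2, 10, 7, 11, 0, 1, 16, 13, 14, 5, 9, 6] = (0 17 6 2 15 5 8 7 10)(1 3 12 16 9 11)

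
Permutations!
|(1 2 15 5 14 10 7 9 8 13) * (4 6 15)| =|(1 2 4 6 15 5 14 10 7 9 8 13)| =12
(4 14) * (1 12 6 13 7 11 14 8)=(1 12 6 13 7 11 14 4 8)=[0, 12, 2, 3, 8, 5, 13, 11, 1, 9, 10, 14, 6, 7, 4]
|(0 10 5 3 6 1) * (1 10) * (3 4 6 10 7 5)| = |(0 1)(3 10)(4 6 7 5)| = 4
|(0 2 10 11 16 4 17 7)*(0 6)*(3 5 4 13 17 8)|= 36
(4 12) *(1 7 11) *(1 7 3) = (1 3)(4 12)(7 11) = [0, 3, 2, 1, 12, 5, 6, 11, 8, 9, 10, 7, 4]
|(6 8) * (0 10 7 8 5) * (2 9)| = |(0 10 7 8 6 5)(2 9)| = 6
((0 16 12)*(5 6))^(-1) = (0 12 16)(5 6)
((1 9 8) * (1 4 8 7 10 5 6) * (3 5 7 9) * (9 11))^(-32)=(11)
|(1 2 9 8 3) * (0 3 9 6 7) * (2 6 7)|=|(0 3 1 6 2 7)(8 9)|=6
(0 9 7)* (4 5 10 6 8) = (0 9 7)(4 5 10 6 8) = [9, 1, 2, 3, 5, 10, 8, 0, 4, 7, 6]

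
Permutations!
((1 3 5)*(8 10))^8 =(10)(1 5 3)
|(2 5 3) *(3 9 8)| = 5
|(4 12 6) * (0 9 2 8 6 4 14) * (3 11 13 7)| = 12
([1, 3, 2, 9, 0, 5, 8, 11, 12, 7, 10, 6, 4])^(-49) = [1, 3, 2, 9, 0, 5, 8, 11, 12, 7, 10, 6, 4]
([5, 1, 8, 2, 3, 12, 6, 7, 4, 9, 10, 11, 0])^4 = (0 5 12)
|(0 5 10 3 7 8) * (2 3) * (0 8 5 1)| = |(0 1)(2 3 7 5 10)| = 10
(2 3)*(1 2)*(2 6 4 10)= (1 6 4 10 2 3)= [0, 6, 3, 1, 10, 5, 4, 7, 8, 9, 2]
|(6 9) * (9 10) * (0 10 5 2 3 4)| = 8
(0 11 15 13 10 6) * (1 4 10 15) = (0 11 1 4 10 6)(13 15) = [11, 4, 2, 3, 10, 5, 0, 7, 8, 9, 6, 1, 12, 15, 14, 13]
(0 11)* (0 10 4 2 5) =(0 11 10 4 2 5) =[11, 1, 5, 3, 2, 0, 6, 7, 8, 9, 4, 10]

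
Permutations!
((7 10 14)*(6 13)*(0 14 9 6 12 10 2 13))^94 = (0 13 6 2 9 7 10 14 12)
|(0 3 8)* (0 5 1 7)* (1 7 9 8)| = |(0 3 1 9 8 5 7)| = 7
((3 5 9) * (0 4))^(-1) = ((0 4)(3 5 9))^(-1) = (0 4)(3 9 5)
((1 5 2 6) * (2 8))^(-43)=((1 5 8 2 6))^(-43)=(1 8 6 5 2)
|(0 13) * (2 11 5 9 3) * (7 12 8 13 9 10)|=11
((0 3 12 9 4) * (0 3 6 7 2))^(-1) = ((0 6 7 2)(3 12 9 4))^(-1) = (0 2 7 6)(3 4 9 12)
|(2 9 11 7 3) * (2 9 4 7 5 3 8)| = 4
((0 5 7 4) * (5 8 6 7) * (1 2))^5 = ((0 8 6 7 4)(1 2))^5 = (8)(1 2)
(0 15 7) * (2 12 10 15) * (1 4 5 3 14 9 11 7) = (0 2 12 10 15 1 4 5 3 14 9 11 7) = [2, 4, 12, 14, 5, 3, 6, 0, 8, 11, 15, 7, 10, 13, 9, 1]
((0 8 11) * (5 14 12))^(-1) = (0 11 8)(5 12 14)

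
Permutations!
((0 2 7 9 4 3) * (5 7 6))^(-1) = (0 3 4 9 7 5 6 2)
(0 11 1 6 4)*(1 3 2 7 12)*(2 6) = (0 11 3 6 4)(1 2 7 12) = [11, 2, 7, 6, 0, 5, 4, 12, 8, 9, 10, 3, 1]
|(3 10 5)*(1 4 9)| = 3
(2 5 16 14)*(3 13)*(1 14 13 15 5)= (1 14 2)(3 15 5 16 13)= [0, 14, 1, 15, 4, 16, 6, 7, 8, 9, 10, 11, 12, 3, 2, 5, 13]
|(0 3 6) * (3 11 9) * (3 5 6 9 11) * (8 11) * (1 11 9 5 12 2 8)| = 4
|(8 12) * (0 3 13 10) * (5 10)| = |(0 3 13 5 10)(8 12)| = 10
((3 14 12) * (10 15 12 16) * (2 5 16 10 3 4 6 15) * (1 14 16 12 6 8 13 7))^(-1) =((1 14 10 2 5 12 4 8 13 7)(3 16)(6 15))^(-1) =(1 7 13 8 4 12 5 2 10 14)(3 16)(6 15)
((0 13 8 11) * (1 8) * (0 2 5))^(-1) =((0 13 1 8 11 2 5))^(-1) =(0 5 2 11 8 1 13)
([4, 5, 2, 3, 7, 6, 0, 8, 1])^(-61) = [7, 6, 2, 3, 8, 0, 4, 1, 5]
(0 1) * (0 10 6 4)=(0 1 10 6 4)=[1, 10, 2, 3, 0, 5, 4, 7, 8, 9, 6]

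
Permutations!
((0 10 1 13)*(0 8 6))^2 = (0 1 8)(6 10 13)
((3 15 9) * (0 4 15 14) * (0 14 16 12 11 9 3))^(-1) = (0 9 11 12 16 3 15 4)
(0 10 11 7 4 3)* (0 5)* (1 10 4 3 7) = (0 4 7 3 5)(1 10 11) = [4, 10, 2, 5, 7, 0, 6, 3, 8, 9, 11, 1]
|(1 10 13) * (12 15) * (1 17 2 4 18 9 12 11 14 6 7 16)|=|(1 10 13 17 2 4 18 9 12 15 11 14 6 7 16)|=15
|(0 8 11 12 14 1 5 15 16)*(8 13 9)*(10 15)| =|(0 13 9 8 11 12 14 1 5 10 15 16)| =12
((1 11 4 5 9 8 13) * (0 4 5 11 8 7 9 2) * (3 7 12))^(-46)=(0 2 5 11 4)(1 13 8)(3 9)(7 12)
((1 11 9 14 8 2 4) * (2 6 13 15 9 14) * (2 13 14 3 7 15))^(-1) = ((1 11 3 7 15 9 13 2 4)(6 14 8))^(-1) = (1 4 2 13 9 15 7 3 11)(6 8 14)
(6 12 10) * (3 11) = (3 11)(6 12 10) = [0, 1, 2, 11, 4, 5, 12, 7, 8, 9, 6, 3, 10]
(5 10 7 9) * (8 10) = (5 8 10 7 9) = [0, 1, 2, 3, 4, 8, 6, 9, 10, 5, 7]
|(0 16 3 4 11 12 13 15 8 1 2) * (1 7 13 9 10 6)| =44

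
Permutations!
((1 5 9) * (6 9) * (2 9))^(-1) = (1 9 2 6 5)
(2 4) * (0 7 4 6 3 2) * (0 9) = (0 7 4 9)(2 6 3) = [7, 1, 6, 2, 9, 5, 3, 4, 8, 0]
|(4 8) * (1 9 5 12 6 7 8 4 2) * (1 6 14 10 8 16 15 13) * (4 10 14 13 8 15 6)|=|(1 9 5 12 13)(2 4 10 15 8)(6 7 16)|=15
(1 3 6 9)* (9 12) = [0, 3, 2, 6, 4, 5, 12, 7, 8, 1, 10, 11, 9] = (1 3 6 12 9)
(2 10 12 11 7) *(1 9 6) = (1 9 6)(2 10 12 11 7) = [0, 9, 10, 3, 4, 5, 1, 2, 8, 6, 12, 7, 11]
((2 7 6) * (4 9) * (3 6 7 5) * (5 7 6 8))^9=((2 7 6)(3 8 5)(4 9))^9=(4 9)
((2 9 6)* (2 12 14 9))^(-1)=(6 9 14 12)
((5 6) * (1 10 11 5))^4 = (1 6 5 11 10)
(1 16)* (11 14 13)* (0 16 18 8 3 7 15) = (0 16 1 18 8 3 7 15)(11 14 13) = [16, 18, 2, 7, 4, 5, 6, 15, 3, 9, 10, 14, 12, 11, 13, 0, 1, 17, 8]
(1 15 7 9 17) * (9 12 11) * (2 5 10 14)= (1 15 7 12 11 9 17)(2 5 10 14)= [0, 15, 5, 3, 4, 10, 6, 12, 8, 17, 14, 9, 11, 13, 2, 7, 16, 1]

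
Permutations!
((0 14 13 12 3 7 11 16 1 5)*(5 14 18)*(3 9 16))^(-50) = ((0 18 5)(1 14 13 12 9 16)(3 7 11))^(-50) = (0 18 5)(1 9 13)(3 7 11)(12 14 16)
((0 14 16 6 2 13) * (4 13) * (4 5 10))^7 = (0 4 5 6 14 13 10 2 16)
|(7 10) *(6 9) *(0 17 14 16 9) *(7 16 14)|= 7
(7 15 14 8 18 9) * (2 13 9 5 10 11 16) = (2 13 9 7 15 14 8 18 5 10 11 16) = [0, 1, 13, 3, 4, 10, 6, 15, 18, 7, 11, 16, 12, 9, 8, 14, 2, 17, 5]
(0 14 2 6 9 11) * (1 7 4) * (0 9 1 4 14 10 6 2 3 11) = [10, 7, 2, 11, 4, 5, 1, 14, 8, 0, 6, 9, 12, 13, 3] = (0 10 6 1 7 14 3 11 9)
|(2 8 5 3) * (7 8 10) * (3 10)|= |(2 3)(5 10 7 8)|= 4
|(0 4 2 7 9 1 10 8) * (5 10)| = 9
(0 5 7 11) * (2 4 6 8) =(0 5 7 11)(2 4 6 8) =[5, 1, 4, 3, 6, 7, 8, 11, 2, 9, 10, 0]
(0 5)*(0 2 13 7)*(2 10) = [5, 1, 13, 3, 4, 10, 6, 0, 8, 9, 2, 11, 12, 7] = (0 5 10 2 13 7)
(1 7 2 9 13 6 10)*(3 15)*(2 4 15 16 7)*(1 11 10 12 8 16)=(1 2 9 13 6 12 8 16 7 4 15 3)(10 11)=[0, 2, 9, 1, 15, 5, 12, 4, 16, 13, 11, 10, 8, 6, 14, 3, 7]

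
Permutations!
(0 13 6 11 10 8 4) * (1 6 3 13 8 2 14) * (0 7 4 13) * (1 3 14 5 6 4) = (0 8 13 14 3)(1 4 7)(2 5 6 11 10) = [8, 4, 5, 0, 7, 6, 11, 1, 13, 9, 2, 10, 12, 14, 3]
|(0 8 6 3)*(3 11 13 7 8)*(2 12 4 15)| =|(0 3)(2 12 4 15)(6 11 13 7 8)| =20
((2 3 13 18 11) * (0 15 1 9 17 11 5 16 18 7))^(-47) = (0 9 2 7 1 11 13 15 17 3)(5 16 18)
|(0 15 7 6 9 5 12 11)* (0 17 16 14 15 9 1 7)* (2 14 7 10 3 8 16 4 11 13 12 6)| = |(0 9 5 6 1 10 3 8 16 7 2 14 15)(4 11 17)(12 13)| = 78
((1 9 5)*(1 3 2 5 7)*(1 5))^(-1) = ((1 9 7 5 3 2))^(-1) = (1 2 3 5 7 9)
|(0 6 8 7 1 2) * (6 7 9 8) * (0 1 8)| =|(0 7 8 9)(1 2)| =4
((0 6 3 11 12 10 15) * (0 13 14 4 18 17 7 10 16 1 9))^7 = (0 9 1 16 12 11 3 6)(4 14 13 15 10 7 17 18)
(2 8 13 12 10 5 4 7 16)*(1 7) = (1 7 16 2 8 13 12 10 5 4) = [0, 7, 8, 3, 1, 4, 6, 16, 13, 9, 5, 11, 10, 12, 14, 15, 2]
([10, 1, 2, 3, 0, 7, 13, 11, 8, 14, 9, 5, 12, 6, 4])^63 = (0 14 10 4 9)(6 13)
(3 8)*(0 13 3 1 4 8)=(0 13 3)(1 4 8)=[13, 4, 2, 0, 8, 5, 6, 7, 1, 9, 10, 11, 12, 3]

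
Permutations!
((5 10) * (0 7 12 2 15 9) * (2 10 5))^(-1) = ((0 7 12 10 2 15 9))^(-1) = (0 9 15 2 10 12 7)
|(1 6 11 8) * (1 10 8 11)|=|(11)(1 6)(8 10)|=2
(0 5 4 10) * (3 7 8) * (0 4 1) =(0 5 1)(3 7 8)(4 10) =[5, 0, 2, 7, 10, 1, 6, 8, 3, 9, 4]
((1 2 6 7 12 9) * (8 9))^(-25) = (1 7 9 6 8 2 12)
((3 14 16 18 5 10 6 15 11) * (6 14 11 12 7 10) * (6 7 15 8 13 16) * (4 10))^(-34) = (4 16 14 5 8)(6 7 13 10 18)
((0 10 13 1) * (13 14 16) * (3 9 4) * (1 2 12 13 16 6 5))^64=((16)(0 10 14 6 5 1)(2 12 13)(3 9 4))^64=(16)(0 5 14)(1 6 10)(2 12 13)(3 9 4)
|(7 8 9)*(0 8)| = 4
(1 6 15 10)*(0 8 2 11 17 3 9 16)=(0 8 2 11 17 3 9 16)(1 6 15 10)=[8, 6, 11, 9, 4, 5, 15, 7, 2, 16, 1, 17, 12, 13, 14, 10, 0, 3]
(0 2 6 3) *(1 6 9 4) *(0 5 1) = [2, 6, 9, 5, 0, 1, 3, 7, 8, 4] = (0 2 9 4)(1 6 3 5)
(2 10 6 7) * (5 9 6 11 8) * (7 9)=[0, 1, 10, 3, 4, 7, 9, 2, 5, 6, 11, 8]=(2 10 11 8 5 7)(6 9)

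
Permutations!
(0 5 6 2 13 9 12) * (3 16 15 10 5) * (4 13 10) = (0 3 16 15 4 13 9 12)(2 10 5 6) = [3, 1, 10, 16, 13, 6, 2, 7, 8, 12, 5, 11, 0, 9, 14, 4, 15]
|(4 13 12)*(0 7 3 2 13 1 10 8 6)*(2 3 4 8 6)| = |(0 7 4 1 10 6)(2 13 12 8)| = 12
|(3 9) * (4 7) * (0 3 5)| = |(0 3 9 5)(4 7)| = 4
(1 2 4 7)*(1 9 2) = [0, 1, 4, 3, 7, 5, 6, 9, 8, 2] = (2 4 7 9)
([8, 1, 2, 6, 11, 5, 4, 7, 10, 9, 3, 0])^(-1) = [11, 1, 2, 10, 6, 5, 3, 7, 0, 9, 8, 4]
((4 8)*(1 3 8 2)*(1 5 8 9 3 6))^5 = ((1 6)(2 5 8 4)(3 9))^5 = (1 6)(2 5 8 4)(3 9)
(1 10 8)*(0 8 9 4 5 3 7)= (0 8 1 10 9 4 5 3 7)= [8, 10, 2, 7, 5, 3, 6, 0, 1, 4, 9]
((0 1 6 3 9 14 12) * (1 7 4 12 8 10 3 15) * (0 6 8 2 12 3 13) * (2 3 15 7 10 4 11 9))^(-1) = ((0 10 13)(1 8 4 15)(2 12 6 7 11 9 14 3))^(-1) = (0 13 10)(1 15 4 8)(2 3 14 9 11 7 6 12)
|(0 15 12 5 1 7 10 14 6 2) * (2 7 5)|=|(0 15 12 2)(1 5)(6 7 10 14)|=4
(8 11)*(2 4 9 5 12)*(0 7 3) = (0 7 3)(2 4 9 5 12)(8 11) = [7, 1, 4, 0, 9, 12, 6, 3, 11, 5, 10, 8, 2]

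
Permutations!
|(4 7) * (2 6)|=2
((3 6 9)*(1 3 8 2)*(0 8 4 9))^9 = ((0 8 2 1 3 6)(4 9))^9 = (0 1)(2 6)(3 8)(4 9)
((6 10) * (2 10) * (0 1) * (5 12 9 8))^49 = (0 1)(2 10 6)(5 12 9 8)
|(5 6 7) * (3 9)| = 6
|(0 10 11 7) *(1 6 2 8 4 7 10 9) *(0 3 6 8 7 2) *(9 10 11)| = |(11)(0 10 9 1 8 4 2 7 3 6)| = 10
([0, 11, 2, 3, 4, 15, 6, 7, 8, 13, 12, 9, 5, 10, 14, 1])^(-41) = (1 15 5 12 10 13 9 11)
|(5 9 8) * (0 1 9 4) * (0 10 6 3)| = |(0 1 9 8 5 4 10 6 3)| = 9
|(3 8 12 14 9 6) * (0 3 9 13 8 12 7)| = 14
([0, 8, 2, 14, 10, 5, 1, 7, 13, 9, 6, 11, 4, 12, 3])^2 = [0, 13, 2, 3, 6, 5, 8, 7, 12, 9, 1, 11, 10, 4, 14]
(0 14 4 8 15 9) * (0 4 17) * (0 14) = (4 8 15 9)(14 17) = [0, 1, 2, 3, 8, 5, 6, 7, 15, 4, 10, 11, 12, 13, 17, 9, 16, 14]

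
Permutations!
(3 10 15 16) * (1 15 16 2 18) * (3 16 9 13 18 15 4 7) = (1 4 7 3 10 9 13 18)(2 15) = [0, 4, 15, 10, 7, 5, 6, 3, 8, 13, 9, 11, 12, 18, 14, 2, 16, 17, 1]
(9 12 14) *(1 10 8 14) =[0, 10, 2, 3, 4, 5, 6, 7, 14, 12, 8, 11, 1, 13, 9] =(1 10 8 14 9 12)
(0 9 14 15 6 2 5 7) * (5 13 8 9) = (0 5 7)(2 13 8 9 14 15 6) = [5, 1, 13, 3, 4, 7, 2, 0, 9, 14, 10, 11, 12, 8, 15, 6]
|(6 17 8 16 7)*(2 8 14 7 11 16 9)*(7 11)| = 6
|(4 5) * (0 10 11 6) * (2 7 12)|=12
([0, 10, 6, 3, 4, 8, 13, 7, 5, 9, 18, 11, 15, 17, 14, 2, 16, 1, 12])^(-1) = [0, 17, 15, 3, 4, 8, 2, 7, 5, 9, 1, 11, 18, 6, 14, 12, 16, 13, 10]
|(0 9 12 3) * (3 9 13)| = |(0 13 3)(9 12)| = 6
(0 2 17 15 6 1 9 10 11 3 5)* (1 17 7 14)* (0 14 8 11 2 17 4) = (0 17 15 6 4)(1 9 10 2 7 8 11 3 5 14) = [17, 9, 7, 5, 0, 14, 4, 8, 11, 10, 2, 3, 12, 13, 1, 6, 16, 15]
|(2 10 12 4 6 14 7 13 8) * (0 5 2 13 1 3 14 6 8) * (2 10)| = |(0 5 10 12 4 8 13)(1 3 14 7)| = 28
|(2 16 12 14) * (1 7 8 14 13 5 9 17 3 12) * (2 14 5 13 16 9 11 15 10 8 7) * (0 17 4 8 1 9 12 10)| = 14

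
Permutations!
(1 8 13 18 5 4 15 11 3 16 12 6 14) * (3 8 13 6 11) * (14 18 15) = (1 13 15 3 16 12 11 8 6 18 5 4 14) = [0, 13, 2, 16, 14, 4, 18, 7, 6, 9, 10, 8, 11, 15, 1, 3, 12, 17, 5]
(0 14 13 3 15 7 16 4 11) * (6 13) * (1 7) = (0 14 6 13 3 15 1 7 16 4 11) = [14, 7, 2, 15, 11, 5, 13, 16, 8, 9, 10, 0, 12, 3, 6, 1, 4]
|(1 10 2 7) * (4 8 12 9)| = |(1 10 2 7)(4 8 12 9)| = 4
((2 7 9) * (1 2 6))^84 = ((1 2 7 9 6))^84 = (1 6 9 7 2)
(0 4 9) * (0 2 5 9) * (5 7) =[4, 1, 7, 3, 0, 9, 6, 5, 8, 2] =(0 4)(2 7 5 9)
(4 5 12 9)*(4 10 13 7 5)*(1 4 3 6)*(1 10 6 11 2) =(1 4 3 11 2)(5 12 9 6 10 13 7) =[0, 4, 1, 11, 3, 12, 10, 5, 8, 6, 13, 2, 9, 7]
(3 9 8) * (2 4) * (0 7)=(0 7)(2 4)(3 9 8)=[7, 1, 4, 9, 2, 5, 6, 0, 3, 8]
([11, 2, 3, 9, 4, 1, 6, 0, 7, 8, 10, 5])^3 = [1, 9, 8, 7, 4, 3, 6, 5, 11, 0, 10, 2]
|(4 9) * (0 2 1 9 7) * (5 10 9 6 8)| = 10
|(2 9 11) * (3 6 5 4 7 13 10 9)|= 10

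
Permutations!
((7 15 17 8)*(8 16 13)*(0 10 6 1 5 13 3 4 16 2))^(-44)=((0 10 6 1 5 13 8 7 15 17 2)(3 4 16))^(-44)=(17)(3 4 16)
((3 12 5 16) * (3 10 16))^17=((3 12 5)(10 16))^17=(3 5 12)(10 16)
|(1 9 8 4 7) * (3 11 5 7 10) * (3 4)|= |(1 9 8 3 11 5 7)(4 10)|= 14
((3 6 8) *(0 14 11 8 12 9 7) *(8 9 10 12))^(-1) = ((0 14 11 9 7)(3 6 8)(10 12))^(-1) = (0 7 9 11 14)(3 8 6)(10 12)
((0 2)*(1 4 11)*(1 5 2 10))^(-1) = ((0 10 1 4 11 5 2))^(-1) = (0 2 5 11 4 1 10)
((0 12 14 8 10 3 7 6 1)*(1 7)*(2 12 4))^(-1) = (0 1 3 10 8 14 12 2 4)(6 7)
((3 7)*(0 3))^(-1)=(0 7 3)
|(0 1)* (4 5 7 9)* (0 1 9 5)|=6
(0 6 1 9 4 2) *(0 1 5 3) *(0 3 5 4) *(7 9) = [6, 7, 1, 3, 2, 5, 4, 9, 8, 0] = (0 6 4 2 1 7 9)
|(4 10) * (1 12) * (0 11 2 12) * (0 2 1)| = |(0 11 1 2 12)(4 10)| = 10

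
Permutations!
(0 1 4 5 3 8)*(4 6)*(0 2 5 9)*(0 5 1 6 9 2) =(0 6 4 2 1 9 5 3 8) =[6, 9, 1, 8, 2, 3, 4, 7, 0, 5]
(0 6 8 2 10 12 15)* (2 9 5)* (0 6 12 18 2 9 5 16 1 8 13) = (0 12 15 6 13)(1 8 5 9 16)(2 10 18) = [12, 8, 10, 3, 4, 9, 13, 7, 5, 16, 18, 11, 15, 0, 14, 6, 1, 17, 2]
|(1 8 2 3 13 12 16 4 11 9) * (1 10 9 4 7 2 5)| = |(1 8 5)(2 3 13 12 16 7)(4 11)(9 10)| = 6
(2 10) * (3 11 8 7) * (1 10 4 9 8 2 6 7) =[0, 10, 4, 11, 9, 5, 7, 3, 1, 8, 6, 2] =(1 10 6 7 3 11 2 4 9 8)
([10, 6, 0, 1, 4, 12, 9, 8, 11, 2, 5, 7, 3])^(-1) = (0 2 9 6 1 3 12 5 10)(7 11 8)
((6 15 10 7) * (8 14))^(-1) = ((6 15 10 7)(8 14))^(-1) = (6 7 10 15)(8 14)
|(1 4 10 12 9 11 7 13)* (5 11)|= |(1 4 10 12 9 5 11 7 13)|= 9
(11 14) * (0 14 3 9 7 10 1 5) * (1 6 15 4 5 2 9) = (0 14 11 3 1 2 9 7 10 6 15 4 5) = [14, 2, 9, 1, 5, 0, 15, 10, 8, 7, 6, 3, 12, 13, 11, 4]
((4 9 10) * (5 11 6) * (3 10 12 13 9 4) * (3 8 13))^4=((3 10 8 13 9 12)(5 11 6))^4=(3 9 8)(5 11 6)(10 12 13)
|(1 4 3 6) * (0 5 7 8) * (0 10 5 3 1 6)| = 4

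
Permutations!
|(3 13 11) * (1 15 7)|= 3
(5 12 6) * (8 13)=(5 12 6)(8 13)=[0, 1, 2, 3, 4, 12, 5, 7, 13, 9, 10, 11, 6, 8]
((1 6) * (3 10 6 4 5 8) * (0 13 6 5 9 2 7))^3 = (0 1 2 13 4 7 6 9)(3 8 5 10)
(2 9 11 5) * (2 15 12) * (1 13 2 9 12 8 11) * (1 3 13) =[0, 1, 12, 13, 4, 15, 6, 7, 11, 3, 10, 5, 9, 2, 14, 8] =(2 12 9 3 13)(5 15 8 11)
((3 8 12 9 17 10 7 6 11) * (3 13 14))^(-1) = ((3 8 12 9 17 10 7 6 11 13 14))^(-1) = (3 14 13 11 6 7 10 17 9 12 8)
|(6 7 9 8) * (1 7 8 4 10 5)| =|(1 7 9 4 10 5)(6 8)| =6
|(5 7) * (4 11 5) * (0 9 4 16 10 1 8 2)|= |(0 9 4 11 5 7 16 10 1 8 2)|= 11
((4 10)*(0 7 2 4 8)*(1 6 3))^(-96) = (10)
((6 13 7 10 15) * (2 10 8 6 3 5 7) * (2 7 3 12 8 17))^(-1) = (2 17 7 13 6 8 12 15 10)(3 5)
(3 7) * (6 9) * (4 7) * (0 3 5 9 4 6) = [3, 1, 2, 6, 7, 9, 4, 5, 8, 0] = (0 3 6 4 7 5 9)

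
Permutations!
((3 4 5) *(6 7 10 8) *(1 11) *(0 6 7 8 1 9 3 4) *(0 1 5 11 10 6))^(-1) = (1 3 9 11 4 5 10)(6 7 8)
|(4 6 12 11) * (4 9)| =5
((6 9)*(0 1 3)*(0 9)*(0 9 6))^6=(0 1 3 6 9)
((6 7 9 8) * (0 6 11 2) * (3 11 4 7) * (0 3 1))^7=((0 6 1)(2 3 11)(4 7 9 8))^7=(0 6 1)(2 3 11)(4 8 9 7)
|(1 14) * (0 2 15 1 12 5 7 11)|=|(0 2 15 1 14 12 5 7 11)|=9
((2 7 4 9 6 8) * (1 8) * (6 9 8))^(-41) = (9)(1 6)(2 8 4 7)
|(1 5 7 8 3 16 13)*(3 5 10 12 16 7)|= 20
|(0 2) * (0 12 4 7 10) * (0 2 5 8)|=|(0 5 8)(2 12 4 7 10)|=15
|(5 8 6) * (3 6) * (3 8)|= |(8)(3 6 5)|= 3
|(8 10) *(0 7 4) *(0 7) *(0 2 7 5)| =10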